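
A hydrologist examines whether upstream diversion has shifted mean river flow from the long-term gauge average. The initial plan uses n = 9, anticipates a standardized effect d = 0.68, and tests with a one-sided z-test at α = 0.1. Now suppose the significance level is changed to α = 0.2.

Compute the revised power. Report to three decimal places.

δ = d·√n = 0.68 × √9 = 2.0400 (unchanged). New critical value: z_{0.2} = 0.842.
Revised power = Φ(δ − 0.842) = Φ(1.198) = 0.8846.

Power ≈ 0.885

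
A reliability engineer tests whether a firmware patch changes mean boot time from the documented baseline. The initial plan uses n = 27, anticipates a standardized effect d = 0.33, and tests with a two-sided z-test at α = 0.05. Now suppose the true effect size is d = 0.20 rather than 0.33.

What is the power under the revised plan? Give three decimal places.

With d = 0.20: δ = d·√n = 0.20 × √27 = 1.0392. Critical value z_{0.025} = 1.960.
Revised power = Φ(δ − 1.960) + Φ(−δ − 1.960) = Φ(-0.921) + Φ(-2.999) = 0.1786 + 0.0014 = 0.1799.

Power ≈ 0.180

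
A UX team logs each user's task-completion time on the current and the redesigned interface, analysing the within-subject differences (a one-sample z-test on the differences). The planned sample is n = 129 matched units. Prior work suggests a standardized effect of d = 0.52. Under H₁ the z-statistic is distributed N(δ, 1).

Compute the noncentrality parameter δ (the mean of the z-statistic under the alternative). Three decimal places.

δ ≈ 5.906

The noncentrality parameter scales effect size by the design's sample-size factor: δ = d·√n = 0.52 × √129 = 5.9061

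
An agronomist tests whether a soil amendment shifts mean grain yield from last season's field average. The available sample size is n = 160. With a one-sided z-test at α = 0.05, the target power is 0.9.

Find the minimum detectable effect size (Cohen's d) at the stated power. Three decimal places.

Need Φ(δ − 1.645) = 0.9, so δ = 1.645 + 1.282 = 2.926.
δ = d·√n ⇒ d = δ/√n = 2.926/√160 = 0.2314.

d ≈ 0.231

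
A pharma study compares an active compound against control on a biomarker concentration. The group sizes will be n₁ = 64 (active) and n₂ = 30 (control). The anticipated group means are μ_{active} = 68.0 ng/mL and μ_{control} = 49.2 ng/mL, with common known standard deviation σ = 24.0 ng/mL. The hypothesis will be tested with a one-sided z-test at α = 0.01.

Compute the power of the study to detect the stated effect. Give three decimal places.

Standardized effect: d = |μ_{active} − μ_{control}| / σ = |68.0 − 49.2| / 24.0 = 0.7833
Noncentrality parameter: δ = d / √(1/n₁ + 1/n₂) = 0.7833 / √(1/64 + 1/30) = 3.5402
One-sided α = 0.01 → critical value z_{0.01} = 2.326.
Power = Φ(δ − 2.326) = Φ(1.214) = 0.8876.

Power ≈ 0.888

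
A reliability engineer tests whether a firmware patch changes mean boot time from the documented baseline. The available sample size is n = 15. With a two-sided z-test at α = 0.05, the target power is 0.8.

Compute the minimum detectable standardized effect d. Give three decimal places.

Required noncentrality: δ = z_{0.025} + z_{0.20} = 1.960 + 0.842 = 2.802.
(The second rejection-region term Φ(−δ − z_{α/2}) is negligible and dropped.)
δ = d·√n ⇒ d = δ/√n = 2.802/√15 = 0.7234.

d ≈ 0.723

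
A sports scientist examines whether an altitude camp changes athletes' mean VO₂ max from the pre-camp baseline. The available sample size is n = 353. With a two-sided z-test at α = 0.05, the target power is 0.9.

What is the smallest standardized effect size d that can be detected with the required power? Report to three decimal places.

d ≈ 0.173

Required noncentrality: δ = z_{0.025} + z_{0.10} = 1.960 + 1.282 = 3.242.
(The second rejection-region term Φ(−δ − z_{α/2}) is negligible and dropped.)
δ = d·√n ⇒ d = δ/√n = 3.242/√353 = 0.1725.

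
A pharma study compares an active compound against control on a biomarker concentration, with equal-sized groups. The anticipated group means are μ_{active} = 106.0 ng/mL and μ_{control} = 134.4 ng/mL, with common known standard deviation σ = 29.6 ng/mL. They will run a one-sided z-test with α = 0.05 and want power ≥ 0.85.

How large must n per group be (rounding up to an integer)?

Standardized effect: d = |μ_{active} − μ_{control}| / σ = |106.0 − 134.4| / 29.6 = 0.9595
Set Φ(δ − 1.645) = 0.85; then δ − 1.645 = Φ⁻¹(0.85) = 1.036, giving δ = 2.681.
δ = d·√(n/2) ⇒ n = 2(δ/d)² = 2 × (2.681 / 0.9595)² = 15.62.
Rounding up, n = 16 per group.

n = 16 per group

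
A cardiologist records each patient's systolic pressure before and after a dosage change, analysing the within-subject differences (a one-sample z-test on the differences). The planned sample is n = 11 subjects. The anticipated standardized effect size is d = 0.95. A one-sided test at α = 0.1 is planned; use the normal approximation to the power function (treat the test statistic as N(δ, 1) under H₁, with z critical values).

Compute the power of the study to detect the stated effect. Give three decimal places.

Power ≈ 0.969

Noncentrality parameter: δ = d·√n = 0.95 × √11 = 3.1508
Critical value for a one-sided test at α = 0.1: z_α = 1.282.
Power = P(Z > 1.282 − δ) = Φ(1.869) = 0.9692.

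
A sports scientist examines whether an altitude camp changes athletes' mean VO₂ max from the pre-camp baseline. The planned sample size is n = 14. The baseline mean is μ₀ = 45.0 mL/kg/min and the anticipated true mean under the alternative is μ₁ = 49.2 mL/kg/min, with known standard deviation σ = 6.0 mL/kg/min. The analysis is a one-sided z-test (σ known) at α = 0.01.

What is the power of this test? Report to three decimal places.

Power ≈ 0.615

Standardized effect: d = |μ₁ − μ₀| / σ = |49.2 − 45.0| / 6.0 = 0.7000
Noncentrality parameter: δ = d·√n = 0.7000 × √14 = 2.6192
Critical value for a one-sided test at α = 0.01: z_α = 2.326.
Power = Φ(δ − 2.326) = Φ(0.293) = 0.6152.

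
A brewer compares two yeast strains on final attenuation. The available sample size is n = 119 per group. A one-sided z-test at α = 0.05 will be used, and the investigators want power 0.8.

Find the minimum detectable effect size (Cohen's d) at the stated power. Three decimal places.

Required noncentrality: δ = z_{0.05} + z_{0.20} = 1.645 + 0.842 = 2.486.
δ = d·√(n/2) ⇒ d = δ/√(n/2) = 2.486/√(119/2) = 0.3223.

d ≈ 0.322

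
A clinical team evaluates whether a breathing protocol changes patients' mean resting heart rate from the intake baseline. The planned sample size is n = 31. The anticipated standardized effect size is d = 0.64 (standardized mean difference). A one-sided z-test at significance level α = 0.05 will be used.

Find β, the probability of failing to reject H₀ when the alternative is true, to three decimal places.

Noncentrality parameter: δ = d·√n = 0.64 × √31 = 3.5634
Critical value for a one-sided test at α = 0.05: z_α = 1.645.
Power = P(Z > 1.645 − δ) = Φ(1.919) = 0.9725.
Type II error: β = 1 − power = 1 − 0.9725 = 0.0275.

β ≈ 0.028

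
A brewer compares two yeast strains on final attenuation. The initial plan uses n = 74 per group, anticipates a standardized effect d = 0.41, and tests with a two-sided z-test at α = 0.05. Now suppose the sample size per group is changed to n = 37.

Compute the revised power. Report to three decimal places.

With n = 37 per group: δ = d·√(n/2) = 0.41 × √(37/2) = 1.7635. Critical value z_{0.025} = 1.960.
Revised power = Φ(δ − 1.960) + Φ(−δ − 1.960) = Φ(-0.196) + Φ(-3.723) = 0.4221 + 0.0001 = 0.4222.

Power ≈ 0.422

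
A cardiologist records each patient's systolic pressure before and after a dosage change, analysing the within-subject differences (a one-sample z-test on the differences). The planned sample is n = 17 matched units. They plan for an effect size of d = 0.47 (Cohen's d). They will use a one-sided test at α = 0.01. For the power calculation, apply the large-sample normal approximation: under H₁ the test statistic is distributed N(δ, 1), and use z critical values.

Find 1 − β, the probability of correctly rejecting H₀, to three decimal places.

Noncentrality parameter: δ = d·√n = 0.47 × √17 = 1.9379
One-sided α = 0.01 → critical value z_{0.01} = 2.326.
Power = P(Z > 2.326 − δ) = Φ(-0.388) = 0.3488.

Power ≈ 0.349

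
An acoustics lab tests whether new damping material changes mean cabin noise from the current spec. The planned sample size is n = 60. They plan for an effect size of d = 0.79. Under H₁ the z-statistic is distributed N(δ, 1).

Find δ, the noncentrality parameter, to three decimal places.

δ ≈ 6.119

The noncentrality parameter scales effect size by the design's sample-size factor: δ = d·√n = 0.79 × √60 = 6.1193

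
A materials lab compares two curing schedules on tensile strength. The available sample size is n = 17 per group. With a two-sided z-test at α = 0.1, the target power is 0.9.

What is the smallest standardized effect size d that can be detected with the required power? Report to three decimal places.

d ≈ 1.004

Need Φ(δ − 1.645) = 0.9, so δ = 1.645 + 1.282 = 2.926.
(Lower-tail contribution to power is negligible for δ > 0.)
δ = d·√(n/2) ⇒ d = δ/√(n/2) = 2.926/√(17/2) = 1.0037.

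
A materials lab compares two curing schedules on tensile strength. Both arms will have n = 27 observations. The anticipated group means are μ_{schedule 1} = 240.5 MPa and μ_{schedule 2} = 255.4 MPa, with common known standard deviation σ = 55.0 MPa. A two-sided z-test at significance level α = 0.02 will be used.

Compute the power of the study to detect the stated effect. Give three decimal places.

Standardized effect: d = |μ_{schedule 1} − μ_{schedule 2}| / σ = |240.5 − 255.4| / 55.0 = 0.2709
Noncentrality parameter: δ = d·√(n/2) = 0.2709 × √(27/2) = 0.9954
Two-sided α = 0.02 → critical value z_{0.01} = 2.326.
Power = Φ(δ − 2.326) + Φ(−δ − 2.326) = Φ(-1.331) + Φ(-3.322) = 0.0916 + 0.0004 = 0.0920.

Power ≈ 0.092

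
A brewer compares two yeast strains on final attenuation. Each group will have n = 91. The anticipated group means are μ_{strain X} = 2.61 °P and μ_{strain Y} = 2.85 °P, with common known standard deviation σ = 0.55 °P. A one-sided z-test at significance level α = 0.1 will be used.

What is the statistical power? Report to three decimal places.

Standardized effect: d = |μ_{strain X} − μ_{strain Y}| / σ = |2.61 − 2.85| / 0.55 = 0.4364
Noncentrality parameter: λ = d·√(n/2) = 0.4364 × √(91/2) = 2.9434
One-sided α = 0.1 → critical value z_{0.1} = 1.282.
Power = P(Z > 1.282 − λ) = Φ(1.662) = 0.9517.

Power ≈ 0.952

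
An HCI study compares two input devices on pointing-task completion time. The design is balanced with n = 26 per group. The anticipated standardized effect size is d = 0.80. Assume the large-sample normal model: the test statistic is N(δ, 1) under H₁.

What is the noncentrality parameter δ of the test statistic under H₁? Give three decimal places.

δ ≈ 2.884

δ = d·√(n/2) = 0.80 × √(26/2) = 2.8844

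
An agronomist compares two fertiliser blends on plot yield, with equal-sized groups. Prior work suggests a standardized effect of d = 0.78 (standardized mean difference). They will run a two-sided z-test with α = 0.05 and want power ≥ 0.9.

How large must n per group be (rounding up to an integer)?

n = 35 per group

Set Φ(δ − 1.960) = 0.9; then δ − 1.960 = Φ⁻¹(0.9) = 1.282, giving δ = 3.242.
(Ignoring the negligible lower-tail rejection probability gives the usual closed-form inversion.)
δ = d·√(n/2) ⇒ n = 2(δ/d)² = 2 × (3.242 / 0.78)² = 34.54.
Round up to the next whole unit.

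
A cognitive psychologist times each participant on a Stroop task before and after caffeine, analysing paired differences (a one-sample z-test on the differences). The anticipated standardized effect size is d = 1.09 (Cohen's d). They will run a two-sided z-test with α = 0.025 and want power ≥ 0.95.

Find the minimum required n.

For power 0.95 need Φ(δ − z_{0.0125}) = 0.95, so δ = z_{0.0125} + z_{0.05} = 2.241 + 1.645 = 3.886.
(The Φ(−δ − z_{α/2}) term is vanishingly small for δ > 0 and is dropped in the standard sample-size formula.)
δ = d·√n ⇒ n = (δ/d)² = (3.886 / 1.09)² = 12.71.
Rounding up, n = 13.

n = 13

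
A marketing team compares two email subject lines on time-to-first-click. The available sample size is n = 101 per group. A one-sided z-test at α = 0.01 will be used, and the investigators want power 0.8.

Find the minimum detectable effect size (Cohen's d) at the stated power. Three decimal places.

d ≈ 0.446

Required noncentrality: δ = z_{0.01} + z_{0.20} = 2.326 + 0.842 = 3.168.
δ = d·√(n/2) ⇒ d = δ/√(n/2) = 3.168/√(101/2) = 0.4458.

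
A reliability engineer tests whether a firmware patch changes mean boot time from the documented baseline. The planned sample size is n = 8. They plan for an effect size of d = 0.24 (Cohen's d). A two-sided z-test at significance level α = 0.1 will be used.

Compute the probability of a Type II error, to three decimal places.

Noncentrality parameter: δ = d·√n = 0.24 × √8 = 0.6788
Two-sided α = 0.1 → critical value z_{0.05} = 1.645.
Power = Φ(δ − 1.645) + Φ(−δ − 1.645) = Φ(-0.966) + Φ(-2.324) = 0.1670 + 0.0101 = 0.1771.
Type II error: β = 1 − power = 1 − 0.1771 = 0.8229.

β ≈ 0.823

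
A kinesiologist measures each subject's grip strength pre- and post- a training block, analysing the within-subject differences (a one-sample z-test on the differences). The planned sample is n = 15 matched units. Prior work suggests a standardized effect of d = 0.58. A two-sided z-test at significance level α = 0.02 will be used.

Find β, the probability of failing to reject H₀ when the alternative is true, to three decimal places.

β ≈ 0.532

Noncentrality parameter: λ = d·√n = 0.58 × √15 = 2.2463
Two-sided α = 0.02 → critical value z_{0.01} = 2.326.
Power = Φ(λ − 2.326) + Φ(−λ − 2.326) = Φ(-0.080) + Φ(-4.573) = 0.4681 + 0.0000 = 0.4681.
Type II error: β = 1 − power = 1 − 0.4681 = 0.5319.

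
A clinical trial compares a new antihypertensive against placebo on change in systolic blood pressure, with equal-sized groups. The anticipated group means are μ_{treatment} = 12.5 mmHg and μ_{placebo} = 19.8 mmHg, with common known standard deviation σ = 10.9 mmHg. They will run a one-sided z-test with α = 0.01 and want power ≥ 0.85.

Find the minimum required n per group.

Standardized effect: d = |μ_{treatment} − μ_{placebo}| / σ = |12.5 − 19.8| / 10.9 = 0.6697
For power 0.85 need Φ(δ − z_{0.01}) = 0.85, so δ = z_{0.01} + z_{0.15} = 2.326 + 1.036 = 3.363.
δ = d·√(n/2) ⇒ n = 2(δ/d)² = 2 × (3.363 / 0.6697)² = 50.42.
Rounding up, n = 51 per group.

n = 51 per group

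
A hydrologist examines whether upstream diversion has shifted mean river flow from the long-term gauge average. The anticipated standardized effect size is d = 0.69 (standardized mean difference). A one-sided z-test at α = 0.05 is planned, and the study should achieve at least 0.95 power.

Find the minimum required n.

For power 0.95 need Φ(δ − z_{0.05}) = 0.95, so δ = z_{0.05} + z_{0.05} = 1.645 + 1.645 = 3.290.
δ = d·√n ⇒ n = (δ/d)² = (3.290 / 0.69)² = 22.73.
Round up to the next whole unit.

n = 23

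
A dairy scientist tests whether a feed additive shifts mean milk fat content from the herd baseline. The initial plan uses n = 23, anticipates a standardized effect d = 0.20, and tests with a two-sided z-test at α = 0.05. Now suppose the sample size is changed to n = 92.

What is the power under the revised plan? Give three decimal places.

With n = 92: δ = d·√n = 0.20 × √92 = 1.9183. Critical value z_{0.025} = 1.960.
Revised power = Φ(δ − 1.960) + Φ(−δ − 1.960) = Φ(-0.042) + Φ(-3.878) = 0.4834 + 0.0001 = 0.4834.

Power ≈ 0.483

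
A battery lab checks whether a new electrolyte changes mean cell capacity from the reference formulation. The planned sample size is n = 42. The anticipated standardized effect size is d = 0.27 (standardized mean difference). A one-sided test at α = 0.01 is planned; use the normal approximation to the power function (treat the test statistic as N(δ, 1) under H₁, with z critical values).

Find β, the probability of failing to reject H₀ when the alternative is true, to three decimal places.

Noncentrality parameter: δ = d·√n = 0.27 × √42 = 1.7498
Critical value for a one-sided test at α = 0.01: z_α = 2.326.
Power = P(Z > 2.326 − δ) = Φ(-0.577) = 0.2821.
Type II error: β = 1 − power = 1 − 0.2821 = 0.7179.

β ≈ 0.718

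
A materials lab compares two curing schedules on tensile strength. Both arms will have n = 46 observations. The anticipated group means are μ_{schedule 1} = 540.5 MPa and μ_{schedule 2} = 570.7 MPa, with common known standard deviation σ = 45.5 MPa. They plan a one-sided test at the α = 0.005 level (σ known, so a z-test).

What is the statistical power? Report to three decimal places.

Power ≈ 0.728

Standardized effect: d = |μ_{schedule 1} − μ_{schedule 2}| / σ = |540.5 − 570.7| / 45.5 = 0.6637
Noncentrality parameter: δ = d·√(n/2) = 0.6637 × √(46/2) = 3.1832
One-sided α = 0.005 → critical value z_{0.005} = 2.576.
Power = Φ(δ − 2.576) = Φ(0.607) = 0.7282.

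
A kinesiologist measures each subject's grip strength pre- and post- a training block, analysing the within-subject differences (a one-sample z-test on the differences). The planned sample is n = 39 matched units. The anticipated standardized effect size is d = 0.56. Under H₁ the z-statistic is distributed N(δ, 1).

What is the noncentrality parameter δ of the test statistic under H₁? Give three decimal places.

δ ≈ 3.497

δ = d·√n = 0.56 × √39 = 3.4972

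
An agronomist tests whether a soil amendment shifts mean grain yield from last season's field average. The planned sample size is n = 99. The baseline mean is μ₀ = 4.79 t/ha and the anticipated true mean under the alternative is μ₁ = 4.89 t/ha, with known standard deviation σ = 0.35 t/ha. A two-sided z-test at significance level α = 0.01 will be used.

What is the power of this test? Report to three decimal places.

Power ≈ 0.605

Standardized effect: d = |μ₁ − μ₀| / σ = |4.89 − 4.79| / 0.35 = 0.2857
Noncentrality parameter: δ = d·√n = 0.2857 × √99 = 2.8428
Two-sided α = 0.01 → critical value z_{0.005} = 2.576.
Power = Φ(δ − 2.576) + Φ(−δ − 2.576) = Φ(0.267) + Φ(-5.419) = 0.6053 + 0.0000 = 0.6053.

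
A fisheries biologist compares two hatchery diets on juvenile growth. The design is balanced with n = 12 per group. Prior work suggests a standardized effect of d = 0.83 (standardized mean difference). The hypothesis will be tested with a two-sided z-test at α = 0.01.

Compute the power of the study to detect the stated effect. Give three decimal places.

Noncentrality parameter: δ = d·√(n/2) = 0.83 × √(12/2) = 2.0331
Two-sided α = 0.01 → critical value z_{0.005} = 2.576.
Power = Φ(δ − 2.576) + Φ(−δ − 2.576) = Φ(-0.543) + Φ(-4.609) = 0.2937 + 0.0000 = 0.2937.

Power ≈ 0.294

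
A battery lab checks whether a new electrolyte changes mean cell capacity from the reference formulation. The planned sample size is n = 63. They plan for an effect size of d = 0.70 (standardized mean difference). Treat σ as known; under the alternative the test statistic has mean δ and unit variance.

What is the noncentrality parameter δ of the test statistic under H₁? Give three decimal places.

δ ≈ 5.556

δ = d·√n = 0.70 × √63 = 5.5561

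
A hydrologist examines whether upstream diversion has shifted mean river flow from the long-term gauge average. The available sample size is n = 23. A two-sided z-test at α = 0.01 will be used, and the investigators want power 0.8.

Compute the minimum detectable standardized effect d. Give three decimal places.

d ≈ 0.713

Need Φ(δ − 2.576) = 0.8, so δ = 2.576 + 0.842 = 3.417.
(The second rejection-region term Φ(−δ − z_{α/2}) is negligible and dropped.)
δ = d·√n ⇒ d = δ/√n = 3.417/√23 = 0.7126.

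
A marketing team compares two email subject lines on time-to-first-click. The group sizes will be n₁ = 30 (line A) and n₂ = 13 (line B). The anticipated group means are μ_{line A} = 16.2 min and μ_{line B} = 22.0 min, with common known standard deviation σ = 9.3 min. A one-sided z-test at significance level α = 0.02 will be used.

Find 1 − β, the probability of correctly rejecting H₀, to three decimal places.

Power ≈ 0.430

Standardized effect: d = |μ_{line A} − μ_{line B}| / σ = |16.2 − 22.0| / 9.3 = 0.6237
Noncentrality parameter: δ = d / √(1/n₁ + 1/n₂) = 0.6237 / √(1/30 + 1/13) = 1.8782
Critical value for a one-sided test at α = 0.02: z_α = 2.054.
Power = Φ(δ − 2.054) = Φ(-0.176) = 0.4303.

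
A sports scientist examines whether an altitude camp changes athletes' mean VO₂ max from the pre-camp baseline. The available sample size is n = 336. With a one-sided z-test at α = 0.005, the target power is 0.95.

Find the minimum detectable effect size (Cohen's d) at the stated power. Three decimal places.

d ≈ 0.230

Required noncentrality: δ = z_{0.005} + z_{0.05} = 2.576 + 1.645 = 4.221.
δ = d·√n ⇒ d = δ/√n = 4.221/√336 = 0.2303.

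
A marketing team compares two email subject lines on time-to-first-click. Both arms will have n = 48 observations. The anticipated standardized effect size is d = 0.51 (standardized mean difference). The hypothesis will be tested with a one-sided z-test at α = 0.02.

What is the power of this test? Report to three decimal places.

Power ≈ 0.672

Noncentrality parameter: δ = d·√(n/2) = 0.51 × √(48/2) = 2.4985
One-sided α = 0.02 → critical value z_{0.02} = 2.054.
Power = Φ(δ − 2.054) = Φ(0.445) = 0.6717.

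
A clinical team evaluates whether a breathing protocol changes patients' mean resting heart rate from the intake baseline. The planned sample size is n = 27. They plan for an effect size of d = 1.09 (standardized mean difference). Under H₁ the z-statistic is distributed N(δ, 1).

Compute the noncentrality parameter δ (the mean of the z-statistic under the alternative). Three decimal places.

The noncentrality parameter scales effect size by the design's sample-size factor: δ = d·√n = 1.09 × √27 = 5.6638

δ ≈ 5.664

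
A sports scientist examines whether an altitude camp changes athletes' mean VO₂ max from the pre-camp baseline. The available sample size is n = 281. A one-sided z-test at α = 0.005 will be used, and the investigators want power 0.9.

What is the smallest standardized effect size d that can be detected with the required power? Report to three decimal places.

d ≈ 0.230

Need Φ(δ − 2.576) = 0.9, so δ = 2.576 + 1.282 = 3.857.
δ = d·√n ⇒ d = δ/√n = 3.857/√281 = 0.2301.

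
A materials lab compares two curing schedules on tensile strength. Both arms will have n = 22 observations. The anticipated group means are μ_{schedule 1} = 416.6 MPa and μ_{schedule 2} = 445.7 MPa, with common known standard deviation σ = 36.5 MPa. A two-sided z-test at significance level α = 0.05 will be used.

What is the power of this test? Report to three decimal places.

Power ≈ 0.753

Standardized effect: d = |μ_{schedule 1} − μ_{schedule 2}| / σ = |416.6 − 445.7| / 36.5 = 0.7973
Noncentrality parameter: δ = d·√(n/2) = 0.7973 × √(22/2) = 2.6442
Critical value for a two-sided test at α = 0.05: z_{α/2} = 1.960.
Power = Φ(δ − 1.960) + Φ(−δ − 1.960) = Φ(0.684) + Φ(-4.604) = 0.7531 + 0.0000 = 0.7531.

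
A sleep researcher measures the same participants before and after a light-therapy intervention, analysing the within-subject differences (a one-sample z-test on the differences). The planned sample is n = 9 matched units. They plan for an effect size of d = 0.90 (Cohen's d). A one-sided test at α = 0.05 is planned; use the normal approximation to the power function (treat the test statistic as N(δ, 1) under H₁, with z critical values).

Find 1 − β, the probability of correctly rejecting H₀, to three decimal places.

Noncentrality parameter: δ = d·√n = 0.90 × √9 = 2.7000
Critical value for a one-sided test at α = 0.05: z_α = 1.645.
Power = Φ(δ − 1.645) = Φ(1.055) = 0.8543.

Power ≈ 0.854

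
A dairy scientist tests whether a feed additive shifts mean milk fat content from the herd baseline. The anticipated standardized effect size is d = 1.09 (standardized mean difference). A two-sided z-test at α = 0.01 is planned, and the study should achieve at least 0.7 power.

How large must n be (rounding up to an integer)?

For power 0.7 need Φ(δ − z_{0.005}) = 0.7, so δ = z_{0.005} + z_{0.30} = 2.576 + 0.524 = 3.100.
(The Φ(−δ − z_{α/2}) term is vanishingly small for δ > 0 and is dropped in the standard sample-size formula.)
δ = d·√n ⇒ n = (δ/d)² = (3.100 / 1.09)² = 8.09.
Round up to the next whole unit.

n = 9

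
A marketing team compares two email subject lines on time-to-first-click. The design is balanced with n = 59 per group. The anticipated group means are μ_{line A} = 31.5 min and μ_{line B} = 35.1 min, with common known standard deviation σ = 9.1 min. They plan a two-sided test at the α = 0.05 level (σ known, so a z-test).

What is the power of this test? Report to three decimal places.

Power ≈ 0.575

Standardized effect: d = |μ_{line A} − μ_{line B}| / σ = |31.5 − 35.1| / 9.1 = 0.3956
Noncentrality parameter: λ = d·√(n/2) = 0.3956 × √(59/2) = 2.1487
Critical value for a two-sided test at α = 0.05: z_{α/2} = 1.960.
Power = Φ(λ − 1.960) + Φ(−λ − 1.960) = Φ(0.189) + Φ(-4.109) = 0.5748 + 0.0000 = 0.5749.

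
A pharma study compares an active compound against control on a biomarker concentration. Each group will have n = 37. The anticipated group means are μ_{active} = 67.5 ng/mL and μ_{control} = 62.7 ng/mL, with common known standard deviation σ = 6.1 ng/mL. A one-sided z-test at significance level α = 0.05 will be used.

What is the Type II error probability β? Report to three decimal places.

Standardized effect: d = |μ_{active} − μ_{control}| / σ = |67.5 − 62.7| / 6.1 = 0.7869
Noncentrality parameter: δ = d·√(n/2) = 0.7869 × √(37/2) = 3.3845
Critical value for a one-sided test at α = 0.05: z_α = 1.645.
Power = P(Z > 1.645 − δ) = Φ(1.740) = 0.9590.
Type II error: β = 1 − power = 1 − 0.9590 = 0.0410.

β ≈ 0.041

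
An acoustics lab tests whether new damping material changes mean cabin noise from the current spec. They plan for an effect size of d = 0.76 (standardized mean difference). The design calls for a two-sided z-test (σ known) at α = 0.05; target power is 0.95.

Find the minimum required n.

For power 0.95 need Φ(δ − z_{0.025}) = 0.95, so δ = z_{0.025} + z_{0.05} = 1.960 + 1.645 = 3.605.
(For δ > 0 the lower-tail rejection region contributes negligibly to power, so the one-term inversion is standard.)
δ = d·√n ⇒ n = (δ/d)² = (3.605 / 0.76)² = 22.50.
Round up to the next whole unit.

n = 23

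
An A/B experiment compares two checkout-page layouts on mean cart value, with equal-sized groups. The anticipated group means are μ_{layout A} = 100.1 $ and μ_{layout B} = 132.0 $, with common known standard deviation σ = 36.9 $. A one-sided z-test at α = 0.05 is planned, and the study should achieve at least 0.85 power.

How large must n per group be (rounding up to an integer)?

n = 20 per group

Standardized effect: d = |μ_{layout A} − μ_{layout B}| / σ = |100.1 − 132.0| / 36.9 = 0.8645
Set Φ(δ − 1.645) = 0.85; then δ − 1.645 = Φ⁻¹(0.85) = 1.036, giving δ = 2.681.
δ = d·√(n/2) ⇒ n = 2(δ/d)² = 2 × (2.681 / 0.8645)² = 19.24.
Rounding up, n = 20 per group.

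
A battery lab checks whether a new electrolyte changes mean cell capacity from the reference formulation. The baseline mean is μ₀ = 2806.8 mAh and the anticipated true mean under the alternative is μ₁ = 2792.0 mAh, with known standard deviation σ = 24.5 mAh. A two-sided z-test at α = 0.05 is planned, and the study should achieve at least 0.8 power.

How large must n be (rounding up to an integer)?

n = 22

Standardized effect: d = |μ₁ − μ₀| / σ = |2792.0 − 2806.8| / 24.5 = 0.6041
For power 0.8 need Φ(δ − z_{0.025}) = 0.8, so δ = z_{0.025} + z_{0.20} = 1.960 + 0.842 = 2.802.
(Ignoring the negligible lower-tail rejection probability gives the usual closed-form inversion.)
δ = d·√n ⇒ n = (δ/d)² = (2.802 / 0.6041)² = 21.51.
Rounding up, n = 22.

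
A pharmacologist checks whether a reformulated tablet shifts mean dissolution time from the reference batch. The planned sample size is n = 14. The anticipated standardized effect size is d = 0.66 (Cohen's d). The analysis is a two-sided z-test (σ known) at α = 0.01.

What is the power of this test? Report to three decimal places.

Power ≈ 0.458

Noncentrality parameter: δ = d·√n = 0.66 × √14 = 2.4695
Critical value for a two-sided test at α = 0.01: z_{α/2} = 2.576.
Power = Φ(δ − 2.576) + Φ(−δ − 2.576) = Φ(-0.106) + Φ(-5.045) = 0.4577 + 0.0000 = 0.4577.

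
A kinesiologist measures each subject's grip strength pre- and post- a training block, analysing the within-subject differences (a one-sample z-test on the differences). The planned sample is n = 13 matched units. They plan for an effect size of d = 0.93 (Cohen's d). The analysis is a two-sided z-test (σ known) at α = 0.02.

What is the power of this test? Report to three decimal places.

Power ≈ 0.848

Noncentrality parameter: δ = d·√n = 0.93 × √13 = 3.3532
Two-sided α = 0.02 → critical value z_{0.01} = 2.326.
Power = Φ(δ − 2.326) + Φ(−δ − 2.326) = Φ(1.027) + Φ(-5.680) = 0.8477 + 0.0000 = 0.8477.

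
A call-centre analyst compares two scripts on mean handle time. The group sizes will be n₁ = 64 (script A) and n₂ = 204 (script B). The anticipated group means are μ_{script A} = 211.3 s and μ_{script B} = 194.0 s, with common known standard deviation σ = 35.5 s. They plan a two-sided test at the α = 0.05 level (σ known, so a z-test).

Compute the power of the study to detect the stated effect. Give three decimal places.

Standardized effect: d = |μ_{script A} − μ_{script B}| / σ = |211.3 − 194.0| / 35.5 = 0.4873
Noncentrality parameter: δ = d / √(1/n₁ + 1/n₂) = 0.4873 / √(1/64 + 1/204) = 3.4014
Two-sided α = 0.05 → critical value z_{0.025} = 1.960.
Power = Φ(δ − 1.960) + Φ(−δ − 1.960) = Φ(1.441) + Φ(-5.361) = 0.9253 + 0.0000 = 0.9253.

Power ≈ 0.925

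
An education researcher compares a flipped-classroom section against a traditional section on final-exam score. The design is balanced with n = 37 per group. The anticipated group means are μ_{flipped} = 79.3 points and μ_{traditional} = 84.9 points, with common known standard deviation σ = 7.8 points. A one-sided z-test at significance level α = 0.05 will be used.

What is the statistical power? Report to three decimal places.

Standardized effect: d = |μ_{flipped} − μ_{traditional}| / σ = |79.3 − 84.9| / 7.8 = 0.7179
Noncentrality parameter: λ = d·√(n/2) = 0.7179 × √(37/2) = 3.0880
Critical value for a one-sided test at α = 0.05: z_α = 1.645.
Power = P(Z > 1.645 − λ) = Φ(1.443) = 0.9255.

Power ≈ 0.926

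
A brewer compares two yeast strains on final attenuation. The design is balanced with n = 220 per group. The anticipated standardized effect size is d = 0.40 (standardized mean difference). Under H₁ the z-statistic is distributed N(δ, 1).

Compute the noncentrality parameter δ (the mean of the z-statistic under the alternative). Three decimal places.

δ ≈ 4.195

δ = d·√(n/2) = 0.40 × √(220/2) = 4.1952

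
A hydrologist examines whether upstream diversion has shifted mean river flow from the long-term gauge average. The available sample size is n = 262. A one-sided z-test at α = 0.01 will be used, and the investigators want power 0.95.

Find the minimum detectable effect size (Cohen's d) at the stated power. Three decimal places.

d ≈ 0.245

Required noncentrality: δ = z_{0.01} + z_{0.05} = 2.326 + 1.645 = 3.971.
δ = d·√n ⇒ d = δ/√n = 3.971/√262 = 0.2453.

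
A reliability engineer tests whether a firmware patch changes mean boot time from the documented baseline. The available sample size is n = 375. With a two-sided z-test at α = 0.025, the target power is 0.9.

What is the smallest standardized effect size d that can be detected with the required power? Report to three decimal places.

d ≈ 0.182

Required noncentrality: δ = z_{0.0125} + z_{0.10} = 2.241 + 1.282 = 3.523.
(The second rejection-region term Φ(−δ − z_{α/2}) is negligible and dropped.)
δ = d·√n ⇒ d = δ/√n = 3.523/√375 = 0.1819.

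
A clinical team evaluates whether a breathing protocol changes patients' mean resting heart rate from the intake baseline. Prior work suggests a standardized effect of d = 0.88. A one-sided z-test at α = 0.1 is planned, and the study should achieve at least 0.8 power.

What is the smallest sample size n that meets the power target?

Set Φ(δ − 1.282) = 0.8; then δ − 1.282 = Φ⁻¹(0.8) = 0.842, giving δ = 2.123.
δ = d·√n ⇒ n = (δ/d)² = (2.123 / 0.88)² = 5.82.
Rounding up, n = 6.

n = 6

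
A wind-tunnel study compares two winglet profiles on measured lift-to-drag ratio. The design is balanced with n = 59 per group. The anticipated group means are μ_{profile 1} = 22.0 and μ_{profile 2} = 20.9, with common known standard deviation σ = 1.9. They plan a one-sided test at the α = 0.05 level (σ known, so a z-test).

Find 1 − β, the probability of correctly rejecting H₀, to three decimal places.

Standardized effect: d = |μ_{profile 1} − μ_{profile 2}| / σ = |22.0 − 20.9| / 1.9 = 0.5789
Noncentrality parameter: δ = d·√(n/2) = 0.5789 × √(59/2) = 3.1445
One-sided α = 0.05 → critical value z_{0.05} = 1.645.
Power = Φ(δ − 1.645) = Φ(1.500) = 0.9331.

Power ≈ 0.933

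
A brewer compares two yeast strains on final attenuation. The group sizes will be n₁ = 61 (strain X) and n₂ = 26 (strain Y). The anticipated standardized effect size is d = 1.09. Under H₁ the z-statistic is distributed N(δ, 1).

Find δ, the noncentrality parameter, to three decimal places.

δ ≈ 4.654

δ = d / √(1/n₁ + 1/n₂) = 1.09 / √(1/61 + 1/26) = 4.6539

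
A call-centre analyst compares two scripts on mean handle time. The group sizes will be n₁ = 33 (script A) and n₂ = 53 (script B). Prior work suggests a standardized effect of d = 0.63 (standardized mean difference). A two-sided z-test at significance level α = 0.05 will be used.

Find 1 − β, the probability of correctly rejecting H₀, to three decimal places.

Noncentrality parameter: δ = d / √(1/n₁ + 1/n₂) = 0.63 / √(1/33 + 1/53) = 2.8411
Critical value for a two-sided test at α = 0.05: z_{α/2} = 1.960.
Power = Φ(δ − 1.960) + Φ(−δ − 1.960) = Φ(0.881) + Φ(-4.801) = 0.8109 + 0.0000 = 0.8109.

Power ≈ 0.811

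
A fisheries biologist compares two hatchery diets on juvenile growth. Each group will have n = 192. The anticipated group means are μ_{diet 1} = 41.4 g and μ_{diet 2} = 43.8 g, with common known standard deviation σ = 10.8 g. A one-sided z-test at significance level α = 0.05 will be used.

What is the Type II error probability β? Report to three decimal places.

β ≈ 0.297

Standardized effect: d = |μ_{diet 1} − μ_{diet 2}| / σ = |41.4 − 43.8| / 10.8 = 0.2222
Noncentrality parameter: λ = d·√(n/2) = 0.2222 × √(192/2) = 2.1773
One-sided α = 0.05 → critical value z_{0.05} = 1.645.
Power = Φ(λ − 1.645) = Φ(0.532) = 0.7028.
Type II error: β = 1 − power = 1 − 0.7028 = 0.2972.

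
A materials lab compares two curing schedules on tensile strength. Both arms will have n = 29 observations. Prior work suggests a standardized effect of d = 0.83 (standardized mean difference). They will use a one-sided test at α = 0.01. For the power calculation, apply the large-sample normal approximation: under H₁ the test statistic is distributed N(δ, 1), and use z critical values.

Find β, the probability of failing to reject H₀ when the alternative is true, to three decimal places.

Noncentrality parameter: λ = d·√(n/2) = 0.83 × √(29/2) = 3.1605
Critical value for a one-sided test at α = 0.01: z_α = 2.326.
Power = P(Z > 2.326 − λ) = Φ(0.834) = 0.7979.
Type II error: β = 1 − power = 1 − 0.7979 = 0.2021.

β ≈ 0.202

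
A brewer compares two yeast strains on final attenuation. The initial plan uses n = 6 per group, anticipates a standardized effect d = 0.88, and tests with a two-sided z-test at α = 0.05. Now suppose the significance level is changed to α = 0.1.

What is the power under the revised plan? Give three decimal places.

δ = d·√(n/2) = 0.88 × √(6/2) = 1.5242 (unchanged). New critical value: z_{0.05} = 1.645.
Revised power = Φ(δ − 1.645) + Φ(−δ − 1.645) = Φ(-0.121) + Φ(-3.169) = 0.4520 + 0.0008 = 0.4527.

Power ≈ 0.453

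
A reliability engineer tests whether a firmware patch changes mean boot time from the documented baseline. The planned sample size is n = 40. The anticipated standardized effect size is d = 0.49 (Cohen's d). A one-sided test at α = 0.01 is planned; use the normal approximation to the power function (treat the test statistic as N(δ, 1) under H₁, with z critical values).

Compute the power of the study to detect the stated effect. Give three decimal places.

Power ≈ 0.780

Noncentrality parameter: δ = d·√n = 0.49 × √40 = 3.0990
One-sided α = 0.01 → critical value z_{0.01} = 2.326.
Power = Φ(δ − 2.326) = Φ(0.773) = 0.7801.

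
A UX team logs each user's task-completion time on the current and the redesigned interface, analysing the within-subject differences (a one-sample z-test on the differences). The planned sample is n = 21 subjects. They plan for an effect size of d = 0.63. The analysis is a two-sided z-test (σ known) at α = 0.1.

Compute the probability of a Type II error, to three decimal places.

β ≈ 0.107

Noncentrality parameter: δ = d·√n = 0.63 × √21 = 2.8870
Critical value for a two-sided test at α = 0.1: z_{α/2} = 1.645.
Power = Φ(δ − 1.645) + Φ(−δ − 1.645) = Φ(1.242) + Φ(-4.532) = 0.8929 + 0.0000 = 0.8929.
Type II error: β = 1 − power = 1 − 0.8929 = 0.1071.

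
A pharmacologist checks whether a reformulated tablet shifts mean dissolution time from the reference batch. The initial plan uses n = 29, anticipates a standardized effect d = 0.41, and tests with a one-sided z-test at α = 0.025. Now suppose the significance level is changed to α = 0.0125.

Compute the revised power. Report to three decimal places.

δ = d·√n = 0.41 × √29 = 2.2079 (unchanged). New critical value: z_{0.0125} = 2.241.
Revised power = Φ(δ − 2.241) = Φ(-0.033) = 0.4866.

Power ≈ 0.487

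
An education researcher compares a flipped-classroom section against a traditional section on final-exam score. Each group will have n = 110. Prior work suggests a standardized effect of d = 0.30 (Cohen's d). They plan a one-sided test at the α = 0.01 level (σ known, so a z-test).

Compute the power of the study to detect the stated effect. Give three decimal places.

Noncentrality parameter: δ = d·√(n/2) = 0.30 × √(110/2) = 2.2249
One-sided α = 0.01 → critical value z_{0.01} = 2.326.
Power = Φ(δ − 2.326) = Φ(-0.101) = 0.4596.

Power ≈ 0.460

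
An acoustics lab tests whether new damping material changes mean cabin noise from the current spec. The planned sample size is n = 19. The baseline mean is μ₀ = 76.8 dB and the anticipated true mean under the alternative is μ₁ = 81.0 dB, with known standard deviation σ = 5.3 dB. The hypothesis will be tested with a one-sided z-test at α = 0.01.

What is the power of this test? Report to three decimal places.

Standardized effect: d = |μ₁ − μ₀| / σ = |81.0 − 76.8| / 5.3 = 0.7925
Noncentrality parameter: δ = d·√n = 0.7925 × √19 = 3.4542
Critical value for a one-sided test at α = 0.01: z_α = 2.326.
Power = Φ(δ − 2.326) = Φ(1.128) = 0.8703.

Power ≈ 0.870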